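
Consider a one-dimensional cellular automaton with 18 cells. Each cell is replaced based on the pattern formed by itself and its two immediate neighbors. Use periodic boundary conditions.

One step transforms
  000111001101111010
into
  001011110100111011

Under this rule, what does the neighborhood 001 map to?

At position 2 the neighborhood is 001; the next row has 1 there.

1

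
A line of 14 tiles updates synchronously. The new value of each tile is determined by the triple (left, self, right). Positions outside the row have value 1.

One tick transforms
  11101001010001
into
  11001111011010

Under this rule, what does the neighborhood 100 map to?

1

At position 5 the neighborhood is 100; the next row has 1 there.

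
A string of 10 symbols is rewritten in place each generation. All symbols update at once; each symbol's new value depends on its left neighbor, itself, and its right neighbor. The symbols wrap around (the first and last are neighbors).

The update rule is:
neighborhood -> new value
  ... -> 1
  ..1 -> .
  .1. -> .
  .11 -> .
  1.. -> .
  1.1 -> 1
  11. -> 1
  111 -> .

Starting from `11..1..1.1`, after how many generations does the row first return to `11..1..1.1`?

40

generation 1: .1......1.
generation 2: ...1111...
generation 3: 11....1.11
generation 4: .1.11..1..
generation 5: ..1.1....1
generation 6: ...1..11..
generation 7: 11.....1.1
generation 8: .1.111..1.
generation 9: ..1..1....
generation 10: 1......111
generation 11: 1.1111....
generation 12: .1...1.11.
generation 13: ...1..1.1.
generation 14: 11.....1..
generation 15: .1.111....
generation 16: ..1..1.111
generation 17: ......1..1
generation 18: .1111.....
generation 19: ....1.1111
generation 20: .11..1...1
generation 21: 1.1....1..
generation 22: .1..11....
generation 23: .....1.111
generation 24: .111..1..1
generation 25: 1..1......
generation 26: .....1111.
generation 27: 1111....1.
generation 28: ...1.11..1
generation 29: .1..1.1...
generation 30: .....1..11
generation 31: .111.....1
generation 32: 1..1.111..
generation 33: ....1..1..
generation 34: 111......1
generation 35: ..1.1111..
generation 36: 1..1...1.1
generation 37: 1....1..1.
generation 38: ..11.....1
generation 39: ...1.111..
generation 40: 11..1..1.1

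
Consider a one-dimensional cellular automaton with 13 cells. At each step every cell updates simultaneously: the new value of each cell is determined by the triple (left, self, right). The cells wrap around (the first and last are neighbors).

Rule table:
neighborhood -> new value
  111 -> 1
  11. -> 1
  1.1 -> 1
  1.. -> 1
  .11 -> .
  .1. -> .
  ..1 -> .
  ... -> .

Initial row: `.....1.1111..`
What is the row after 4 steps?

......1.1111.
.......1.1111
1.......1.111
11.......1.11

11.......1.11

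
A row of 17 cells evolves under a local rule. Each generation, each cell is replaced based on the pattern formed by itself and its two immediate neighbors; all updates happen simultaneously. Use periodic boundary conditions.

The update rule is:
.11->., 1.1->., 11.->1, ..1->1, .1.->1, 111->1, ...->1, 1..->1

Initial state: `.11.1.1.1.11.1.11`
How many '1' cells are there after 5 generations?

generation 1: ..1.1.1.1..1.1..1
generation 2: 111.1.1.1111.1111
generation 3: 111.1.1..111..111
generation 4: 111.1.111.1111.11
generation 5: 111.1..11..111..1
count of 1: 10

10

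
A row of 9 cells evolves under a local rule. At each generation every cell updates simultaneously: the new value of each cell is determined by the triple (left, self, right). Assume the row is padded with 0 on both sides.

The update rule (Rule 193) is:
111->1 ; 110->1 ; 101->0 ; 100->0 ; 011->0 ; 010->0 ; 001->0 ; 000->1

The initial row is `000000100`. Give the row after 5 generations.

000010001

111110001
011110100
001110001
100110100
000010001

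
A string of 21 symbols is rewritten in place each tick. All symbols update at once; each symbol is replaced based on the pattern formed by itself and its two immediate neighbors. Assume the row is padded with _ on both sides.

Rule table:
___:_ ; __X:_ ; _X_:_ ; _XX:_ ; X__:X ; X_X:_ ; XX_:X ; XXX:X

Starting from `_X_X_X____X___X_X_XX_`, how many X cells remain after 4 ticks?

2

______X____X_______XX
_______X____X_______X
________X____X_______
_________X____X______
count of X: 2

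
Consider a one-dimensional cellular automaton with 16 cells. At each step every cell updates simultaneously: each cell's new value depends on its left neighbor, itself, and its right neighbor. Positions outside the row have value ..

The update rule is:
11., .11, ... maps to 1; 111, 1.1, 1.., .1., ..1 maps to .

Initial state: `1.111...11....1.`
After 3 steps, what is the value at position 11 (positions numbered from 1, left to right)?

.

..1.1.1.11.11...
1.......11.11.11
..11111.11.11.11
position 11 holds .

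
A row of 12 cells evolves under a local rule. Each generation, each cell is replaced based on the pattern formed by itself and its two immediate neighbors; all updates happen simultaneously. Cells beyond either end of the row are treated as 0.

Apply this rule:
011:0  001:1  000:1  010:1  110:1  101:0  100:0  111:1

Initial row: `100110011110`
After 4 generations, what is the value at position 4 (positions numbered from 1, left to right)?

101010101110
101010100110
101010101010
101010101010
position 4 holds 0

0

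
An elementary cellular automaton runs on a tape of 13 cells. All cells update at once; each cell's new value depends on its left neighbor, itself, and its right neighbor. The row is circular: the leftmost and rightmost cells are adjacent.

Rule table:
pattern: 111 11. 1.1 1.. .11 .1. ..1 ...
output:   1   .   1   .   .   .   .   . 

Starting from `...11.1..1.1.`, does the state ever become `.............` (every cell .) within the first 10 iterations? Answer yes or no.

.....1....1..
.............
all cells are . at iteration 2

yes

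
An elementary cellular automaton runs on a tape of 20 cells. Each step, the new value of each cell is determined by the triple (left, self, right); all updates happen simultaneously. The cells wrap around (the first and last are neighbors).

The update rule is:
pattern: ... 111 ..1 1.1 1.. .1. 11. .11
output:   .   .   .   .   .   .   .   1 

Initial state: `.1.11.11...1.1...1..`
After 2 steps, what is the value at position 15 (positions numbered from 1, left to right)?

step 1: ...1..1.............
step 2: ....................
position 15 holds .

.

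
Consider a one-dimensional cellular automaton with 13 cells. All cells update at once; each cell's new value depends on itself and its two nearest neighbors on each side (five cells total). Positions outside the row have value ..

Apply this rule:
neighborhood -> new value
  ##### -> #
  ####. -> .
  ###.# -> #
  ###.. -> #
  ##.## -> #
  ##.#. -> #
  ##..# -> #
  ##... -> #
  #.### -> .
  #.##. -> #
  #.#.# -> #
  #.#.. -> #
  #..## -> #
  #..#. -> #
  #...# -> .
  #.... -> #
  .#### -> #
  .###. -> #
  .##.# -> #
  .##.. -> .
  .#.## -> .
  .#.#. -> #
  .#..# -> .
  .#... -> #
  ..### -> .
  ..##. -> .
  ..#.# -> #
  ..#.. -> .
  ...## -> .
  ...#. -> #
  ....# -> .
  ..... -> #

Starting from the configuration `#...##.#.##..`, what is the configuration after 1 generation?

.#...###.#.##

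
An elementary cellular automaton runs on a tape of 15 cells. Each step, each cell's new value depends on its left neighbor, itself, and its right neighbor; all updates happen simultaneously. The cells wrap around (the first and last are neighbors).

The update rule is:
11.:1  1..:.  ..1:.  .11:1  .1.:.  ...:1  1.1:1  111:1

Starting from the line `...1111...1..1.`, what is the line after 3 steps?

11111111..11111

11.1111.1......
11111111..1111.
11111111..11111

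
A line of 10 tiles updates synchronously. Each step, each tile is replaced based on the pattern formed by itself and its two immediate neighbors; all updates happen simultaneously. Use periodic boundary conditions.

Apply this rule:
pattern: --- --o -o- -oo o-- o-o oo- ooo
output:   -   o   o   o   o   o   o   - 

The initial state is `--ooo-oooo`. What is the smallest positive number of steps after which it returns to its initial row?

ooo-ooo--o
--ooo-oooo

2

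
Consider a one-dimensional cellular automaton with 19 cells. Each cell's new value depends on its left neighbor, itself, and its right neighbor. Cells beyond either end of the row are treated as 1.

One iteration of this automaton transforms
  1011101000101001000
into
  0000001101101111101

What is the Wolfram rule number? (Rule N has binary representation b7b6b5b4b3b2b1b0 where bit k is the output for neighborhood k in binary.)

22

position 3: 111 → 0  (bit 7 = 0)
position 0: 110 → 0  (bit 6 = 0)
position 1: 101 → 0  (bit 5 = 0)
position 7: 100 → 1  (bit 4 = 1)
position 2: 011 → 0  (bit 3 = 0)
position 6: 010 → 1  (bit 2 = 1)
position 9: 001 → 1  (bit 1 = 1)
position 8: 000 → 0  (bit 0 = 0)
bits b7..b0 = 00010110 = 22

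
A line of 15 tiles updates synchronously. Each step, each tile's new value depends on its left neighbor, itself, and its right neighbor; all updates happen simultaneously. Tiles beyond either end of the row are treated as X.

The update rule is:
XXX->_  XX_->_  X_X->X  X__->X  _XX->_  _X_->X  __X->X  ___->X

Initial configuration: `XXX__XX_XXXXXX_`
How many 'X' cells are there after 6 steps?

___XX__X______X
XXX__XXXXXXXXX_
___XX_________X
XXX__XXXXXXXXX_  (repeats step 2; period 2)
step 6: XXX__XXXXXXXXX_
count of X: 12

12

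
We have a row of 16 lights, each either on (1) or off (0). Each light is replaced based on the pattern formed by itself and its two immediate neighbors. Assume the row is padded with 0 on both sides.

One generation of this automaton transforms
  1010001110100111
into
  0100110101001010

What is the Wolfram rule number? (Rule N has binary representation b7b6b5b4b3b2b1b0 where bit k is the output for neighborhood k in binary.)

position 7: 111 → 1  (bit 7 = 1)
position 8: 110 → 0  (bit 6 = 0)
position 1: 101 → 1  (bit 5 = 1)
position 3: 100 → 0  (bit 4 = 0)
position 6: 011 → 0  (bit 3 = 0)
position 0: 010 → 0  (bit 2 = 0)
position 5: 001 → 1  (bit 1 = 1)
position 4: 000 → 1  (bit 0 = 1)
bits b7..b0 = 10100011 = 163

163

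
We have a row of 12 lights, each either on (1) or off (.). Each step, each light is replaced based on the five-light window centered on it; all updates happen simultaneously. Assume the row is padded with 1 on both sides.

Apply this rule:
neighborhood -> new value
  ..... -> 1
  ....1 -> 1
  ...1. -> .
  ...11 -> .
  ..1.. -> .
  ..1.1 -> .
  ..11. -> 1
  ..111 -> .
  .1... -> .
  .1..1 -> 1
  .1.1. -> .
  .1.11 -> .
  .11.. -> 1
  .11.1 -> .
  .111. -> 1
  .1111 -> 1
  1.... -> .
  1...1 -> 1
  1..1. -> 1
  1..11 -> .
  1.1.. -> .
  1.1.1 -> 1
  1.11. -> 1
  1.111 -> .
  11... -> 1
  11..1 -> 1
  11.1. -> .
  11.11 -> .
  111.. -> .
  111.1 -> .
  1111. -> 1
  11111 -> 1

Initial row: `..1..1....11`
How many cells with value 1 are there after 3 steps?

11.11...1..1
1..1111..1..
.1..11.11.1.
count of 1: 6

6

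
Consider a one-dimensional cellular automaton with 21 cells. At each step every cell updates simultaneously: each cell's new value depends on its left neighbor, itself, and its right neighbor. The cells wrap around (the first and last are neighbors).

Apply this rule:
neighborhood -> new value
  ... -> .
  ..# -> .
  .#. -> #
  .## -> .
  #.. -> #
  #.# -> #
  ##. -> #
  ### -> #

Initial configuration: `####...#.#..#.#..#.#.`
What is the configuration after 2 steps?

.####..####.####.####
#.####..####.####.###

#.####..####.####.###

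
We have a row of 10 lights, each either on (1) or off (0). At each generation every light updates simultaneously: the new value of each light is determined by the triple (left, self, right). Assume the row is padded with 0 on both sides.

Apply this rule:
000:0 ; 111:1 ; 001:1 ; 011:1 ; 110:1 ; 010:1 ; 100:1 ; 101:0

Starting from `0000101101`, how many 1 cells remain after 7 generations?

0001101101
0011101101
0111101101
1111101101
1111101101  (fixed point — unchanged through generation 7)
count of 1: 8

8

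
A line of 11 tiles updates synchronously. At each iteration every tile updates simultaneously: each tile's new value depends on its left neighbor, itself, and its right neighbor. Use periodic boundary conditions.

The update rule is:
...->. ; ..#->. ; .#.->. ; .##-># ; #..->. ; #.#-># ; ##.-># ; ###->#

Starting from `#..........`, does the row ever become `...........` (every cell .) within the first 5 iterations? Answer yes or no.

...........
all cells are . at iteration 1

yes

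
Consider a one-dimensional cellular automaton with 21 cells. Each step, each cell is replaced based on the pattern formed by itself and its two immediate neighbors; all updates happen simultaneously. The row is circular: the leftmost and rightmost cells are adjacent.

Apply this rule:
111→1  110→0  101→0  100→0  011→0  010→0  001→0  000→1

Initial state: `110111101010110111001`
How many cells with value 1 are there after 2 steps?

11

100011000000000010000
001000011111111000110
count of 1: 11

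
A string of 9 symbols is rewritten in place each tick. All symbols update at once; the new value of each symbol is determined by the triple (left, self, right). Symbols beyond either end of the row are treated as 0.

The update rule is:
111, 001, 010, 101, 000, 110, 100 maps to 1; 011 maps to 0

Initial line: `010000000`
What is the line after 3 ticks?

101111111

111111111
011111111
101111111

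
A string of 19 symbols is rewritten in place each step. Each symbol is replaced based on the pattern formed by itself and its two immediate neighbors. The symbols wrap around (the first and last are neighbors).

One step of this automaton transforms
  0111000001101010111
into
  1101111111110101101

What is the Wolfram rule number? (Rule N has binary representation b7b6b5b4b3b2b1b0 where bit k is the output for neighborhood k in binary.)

position 2: 111 → 0  (bit 7 = 0)
position 3: 110 → 1  (bit 6 = 1)
position 0: 101 → 1  (bit 5 = 1)
position 4: 100 → 1  (bit 4 = 1)
position 1: 011 → 1  (bit 3 = 1)
position 12: 010 → 0  (bit 2 = 0)
position 8: 001 → 1  (bit 1 = 1)
position 5: 000 → 1  (bit 0 = 1)
bits b7..b0 = 01111011 = 123

123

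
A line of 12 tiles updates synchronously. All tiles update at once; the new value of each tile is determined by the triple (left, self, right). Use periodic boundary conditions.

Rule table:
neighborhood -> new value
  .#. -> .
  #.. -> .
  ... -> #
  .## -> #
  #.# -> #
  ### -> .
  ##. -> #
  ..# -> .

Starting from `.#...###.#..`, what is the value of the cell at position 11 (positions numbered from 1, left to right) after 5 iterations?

.

...#.#.##..#
.#..#.###...
.....##.#.##
.###.###.###
##.###.###.#
position 11 holds .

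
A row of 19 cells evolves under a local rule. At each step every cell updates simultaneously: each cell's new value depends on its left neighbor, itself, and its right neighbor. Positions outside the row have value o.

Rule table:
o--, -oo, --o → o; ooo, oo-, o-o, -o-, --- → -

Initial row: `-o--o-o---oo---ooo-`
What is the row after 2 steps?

ooo-o-o--o----o-o-o

step 1: --oo---o-oo-o-oo---
step 2: ooo-o-o--o----o-o-o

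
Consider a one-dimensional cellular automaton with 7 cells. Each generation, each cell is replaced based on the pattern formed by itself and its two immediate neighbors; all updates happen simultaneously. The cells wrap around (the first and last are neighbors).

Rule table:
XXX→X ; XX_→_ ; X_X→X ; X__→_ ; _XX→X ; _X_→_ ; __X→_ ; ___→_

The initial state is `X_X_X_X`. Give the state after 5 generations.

_XX_X_X

generation 1: _X_X_XX
generation 2: X_X_XX_
generation 3: _X_XX_X
generation 4: X_XX_X_
generation 5: _XX_X_X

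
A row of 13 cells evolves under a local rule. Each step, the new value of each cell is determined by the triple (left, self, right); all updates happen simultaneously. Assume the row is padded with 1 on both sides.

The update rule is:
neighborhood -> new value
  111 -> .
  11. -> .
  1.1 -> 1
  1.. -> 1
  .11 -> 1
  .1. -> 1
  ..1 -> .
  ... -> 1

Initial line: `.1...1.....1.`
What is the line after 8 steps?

.1111.1.111.1

1111.11111.11
....11....11.
111.1.111.1.1
...1111..1111
11.1...1.1...
..1111.11111.
1.1...11....1
.1111.1.111.1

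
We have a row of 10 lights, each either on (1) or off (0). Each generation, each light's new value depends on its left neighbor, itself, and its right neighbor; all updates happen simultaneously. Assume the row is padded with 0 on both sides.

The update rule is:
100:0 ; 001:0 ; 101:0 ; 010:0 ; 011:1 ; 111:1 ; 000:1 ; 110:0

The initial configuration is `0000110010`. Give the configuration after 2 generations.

1110100000
1100001111

1100001111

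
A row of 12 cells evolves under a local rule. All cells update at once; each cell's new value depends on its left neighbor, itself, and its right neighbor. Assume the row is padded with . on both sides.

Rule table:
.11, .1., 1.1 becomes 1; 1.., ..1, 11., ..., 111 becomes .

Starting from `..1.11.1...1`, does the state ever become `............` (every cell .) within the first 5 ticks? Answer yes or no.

tick 1: ..111.11...1
tick 2: ..1..11....1
tick 3: ..1..1.....1
tick 4: ..1..1.....1  (fixed point — unchanged through tick 5)
tick 5 is ..1..1.....1, still not uniform .

no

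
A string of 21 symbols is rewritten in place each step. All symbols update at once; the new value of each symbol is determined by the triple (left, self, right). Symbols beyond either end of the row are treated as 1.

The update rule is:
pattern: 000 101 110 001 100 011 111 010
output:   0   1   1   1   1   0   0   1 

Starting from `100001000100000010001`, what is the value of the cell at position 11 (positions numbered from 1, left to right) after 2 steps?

1

110011101110000111010
011100110011001001111
position 11 holds 1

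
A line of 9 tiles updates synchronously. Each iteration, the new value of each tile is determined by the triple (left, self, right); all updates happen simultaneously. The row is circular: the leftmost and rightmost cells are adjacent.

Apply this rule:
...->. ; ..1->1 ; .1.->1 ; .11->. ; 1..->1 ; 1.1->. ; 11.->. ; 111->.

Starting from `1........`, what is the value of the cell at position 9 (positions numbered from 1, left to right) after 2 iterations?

.

11......1
..1....1.
position 9 holds .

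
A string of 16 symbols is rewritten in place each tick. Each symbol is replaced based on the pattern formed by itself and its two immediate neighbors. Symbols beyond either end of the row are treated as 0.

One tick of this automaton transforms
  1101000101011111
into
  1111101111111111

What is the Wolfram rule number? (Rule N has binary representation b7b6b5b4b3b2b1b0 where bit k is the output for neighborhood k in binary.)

254

position 12: 111 → 1  (bit 7 = 1)
position 1: 110 → 1  (bit 6 = 1)
position 2: 101 → 1  (bit 5 = 1)
position 4: 100 → 1  (bit 4 = 1)
position 0: 011 → 1  (bit 3 = 1)
position 3: 010 → 1  (bit 2 = 1)
position 6: 001 → 1  (bit 1 = 1)
position 5: 000 → 0  (bit 0 = 0)
bits b7..b0 = 11111110 = 254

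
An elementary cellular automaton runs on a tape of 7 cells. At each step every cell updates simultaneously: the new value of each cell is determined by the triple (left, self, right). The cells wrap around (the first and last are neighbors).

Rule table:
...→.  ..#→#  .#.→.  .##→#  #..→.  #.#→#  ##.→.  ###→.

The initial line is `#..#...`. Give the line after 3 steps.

..#...#
.#...#.
#...#..

#...#..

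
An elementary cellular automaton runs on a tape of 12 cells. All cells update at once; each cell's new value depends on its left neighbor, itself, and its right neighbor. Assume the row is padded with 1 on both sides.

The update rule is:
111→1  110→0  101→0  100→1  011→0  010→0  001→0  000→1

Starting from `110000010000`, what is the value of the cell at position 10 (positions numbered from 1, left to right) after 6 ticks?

101111001110
000110100100
110000010010
101111001000
000110100110
110000010000
position 10 holds 0

0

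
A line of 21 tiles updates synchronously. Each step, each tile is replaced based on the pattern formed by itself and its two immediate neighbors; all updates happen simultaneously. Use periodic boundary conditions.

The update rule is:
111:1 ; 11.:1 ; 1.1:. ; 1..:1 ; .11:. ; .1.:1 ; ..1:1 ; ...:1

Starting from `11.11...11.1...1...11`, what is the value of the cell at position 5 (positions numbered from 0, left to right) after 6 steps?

11..1111.1.11111111.1
1111.111.1..1111111..
.111..11.111.11111111
..1111.1..11..1111111
11.111.111.111.111111
11..11..11..11..11111
position 5 holds 1

1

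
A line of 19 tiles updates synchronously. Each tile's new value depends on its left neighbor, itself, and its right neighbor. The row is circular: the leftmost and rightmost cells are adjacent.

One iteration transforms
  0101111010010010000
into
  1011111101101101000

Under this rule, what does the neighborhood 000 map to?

0

At position 16 the neighborhood is 000; the next row has 0 there.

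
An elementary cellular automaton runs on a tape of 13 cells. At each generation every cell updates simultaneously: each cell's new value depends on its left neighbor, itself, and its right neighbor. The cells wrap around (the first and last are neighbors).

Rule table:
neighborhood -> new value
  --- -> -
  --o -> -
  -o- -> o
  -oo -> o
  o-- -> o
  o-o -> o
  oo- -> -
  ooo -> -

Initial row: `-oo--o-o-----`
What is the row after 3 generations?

-o----o--oo--

generation 1: -o-o-oooo----
generation 2: -ooooo---o---
generation 3: -o----o--oo--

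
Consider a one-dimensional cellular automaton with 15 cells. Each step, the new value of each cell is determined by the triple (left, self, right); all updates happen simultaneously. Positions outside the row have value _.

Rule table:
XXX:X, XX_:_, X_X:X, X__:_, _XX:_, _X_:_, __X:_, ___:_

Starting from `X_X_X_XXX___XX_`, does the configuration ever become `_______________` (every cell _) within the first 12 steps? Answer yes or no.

step 1: _X_X_X_X_______
step 2: __X_X_X________
step 3: ___X_X_________
step 4: ____X__________
step 5: _______________
all cells are _ at step 5

yes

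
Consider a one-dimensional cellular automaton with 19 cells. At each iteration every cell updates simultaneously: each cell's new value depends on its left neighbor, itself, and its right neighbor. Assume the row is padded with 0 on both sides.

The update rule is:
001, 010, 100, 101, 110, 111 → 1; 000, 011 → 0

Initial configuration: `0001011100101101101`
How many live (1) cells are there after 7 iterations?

15

iteration 1: 0011101111110110111
iteration 2: 0101110111111011011
iteration 3: 1110111011111101101
iteration 4: 0111011101111110111
iteration 5: 1011101110111111011
iteration 6: 1101110111011111101
iteration 7: 0110111011101111111
count of 1: 15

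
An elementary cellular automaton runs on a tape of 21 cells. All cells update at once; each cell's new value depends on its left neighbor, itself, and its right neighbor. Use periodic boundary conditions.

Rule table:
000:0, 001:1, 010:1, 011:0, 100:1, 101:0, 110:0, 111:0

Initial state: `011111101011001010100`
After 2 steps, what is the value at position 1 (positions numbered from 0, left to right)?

step 1: 100000001000111010110
step 2: 110000011101000010000
position 1 holds 1

1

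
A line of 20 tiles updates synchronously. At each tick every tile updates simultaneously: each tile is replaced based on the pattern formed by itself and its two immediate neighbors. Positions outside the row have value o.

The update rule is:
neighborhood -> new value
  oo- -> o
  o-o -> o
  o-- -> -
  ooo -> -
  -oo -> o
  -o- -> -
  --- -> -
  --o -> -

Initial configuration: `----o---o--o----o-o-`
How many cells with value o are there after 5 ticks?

1

-----------------o-o
------------------oo
------------------o-
-------------------o
-------------------o
count of o: 1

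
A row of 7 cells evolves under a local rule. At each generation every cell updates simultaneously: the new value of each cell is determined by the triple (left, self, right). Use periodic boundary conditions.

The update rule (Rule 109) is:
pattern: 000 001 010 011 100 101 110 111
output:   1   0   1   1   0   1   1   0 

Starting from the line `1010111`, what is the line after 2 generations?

1000100

1111100
1000100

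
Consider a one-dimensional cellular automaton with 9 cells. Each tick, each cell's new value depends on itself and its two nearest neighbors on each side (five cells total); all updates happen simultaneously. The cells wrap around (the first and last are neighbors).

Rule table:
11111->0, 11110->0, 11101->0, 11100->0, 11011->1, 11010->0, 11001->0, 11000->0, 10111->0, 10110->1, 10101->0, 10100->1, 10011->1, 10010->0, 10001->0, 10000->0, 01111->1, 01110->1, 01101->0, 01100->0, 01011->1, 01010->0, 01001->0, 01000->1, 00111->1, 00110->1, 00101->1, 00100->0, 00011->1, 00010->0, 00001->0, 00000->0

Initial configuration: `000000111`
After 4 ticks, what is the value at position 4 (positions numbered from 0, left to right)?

1

tick 1: 000001110
tick 2: 000011100
tick 3: 000111000
tick 4: 001110000
position 4 holds 1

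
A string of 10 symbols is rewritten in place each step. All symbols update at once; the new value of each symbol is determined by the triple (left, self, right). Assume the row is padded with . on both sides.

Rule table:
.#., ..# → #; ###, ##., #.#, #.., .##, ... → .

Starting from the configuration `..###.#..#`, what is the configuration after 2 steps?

##...##...

step 1: .#....#.##
step 2: ##...##...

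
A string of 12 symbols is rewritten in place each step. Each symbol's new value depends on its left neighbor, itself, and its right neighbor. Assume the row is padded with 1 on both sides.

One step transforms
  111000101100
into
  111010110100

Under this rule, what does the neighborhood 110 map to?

1

At position 2 the neighborhood is 110; the next row has 1 there.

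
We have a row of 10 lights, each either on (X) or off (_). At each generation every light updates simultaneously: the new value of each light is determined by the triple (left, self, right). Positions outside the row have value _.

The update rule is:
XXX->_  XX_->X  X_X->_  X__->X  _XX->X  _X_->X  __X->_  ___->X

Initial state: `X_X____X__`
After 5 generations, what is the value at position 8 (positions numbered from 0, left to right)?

X_XXXX_XXX
X_X__X_X_X
X_XX_X_X_X
X_XX_X_X_X  (fixed point — unchanged through generation 5)
position 8 holds _

_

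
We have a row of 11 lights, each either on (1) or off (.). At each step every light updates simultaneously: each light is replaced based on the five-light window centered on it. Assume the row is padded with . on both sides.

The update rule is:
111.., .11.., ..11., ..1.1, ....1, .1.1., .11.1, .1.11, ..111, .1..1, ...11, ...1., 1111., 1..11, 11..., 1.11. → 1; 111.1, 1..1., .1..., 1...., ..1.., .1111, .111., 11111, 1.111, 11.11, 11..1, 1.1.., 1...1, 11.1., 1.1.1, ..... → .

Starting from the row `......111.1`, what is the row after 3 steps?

....111....
..111.11...
111...111..

111...111..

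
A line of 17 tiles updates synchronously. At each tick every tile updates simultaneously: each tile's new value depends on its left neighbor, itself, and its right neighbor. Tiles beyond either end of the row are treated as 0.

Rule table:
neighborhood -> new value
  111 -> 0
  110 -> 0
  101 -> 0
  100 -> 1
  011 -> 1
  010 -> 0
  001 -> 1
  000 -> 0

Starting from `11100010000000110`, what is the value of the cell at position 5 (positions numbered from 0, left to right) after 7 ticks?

0

10010101000001101
01100000100011000
11010001010110100
10001010000100010
01010001001010101
10001010110000000
01010000101000000
position 5 holds 0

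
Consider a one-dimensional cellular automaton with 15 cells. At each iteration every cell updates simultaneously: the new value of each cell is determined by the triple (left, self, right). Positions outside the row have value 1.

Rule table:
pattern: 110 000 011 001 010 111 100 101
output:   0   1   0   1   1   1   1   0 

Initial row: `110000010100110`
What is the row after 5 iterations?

101111110111000
000111100010111
111011011110011
110000001101101
101111110000000

101111110000000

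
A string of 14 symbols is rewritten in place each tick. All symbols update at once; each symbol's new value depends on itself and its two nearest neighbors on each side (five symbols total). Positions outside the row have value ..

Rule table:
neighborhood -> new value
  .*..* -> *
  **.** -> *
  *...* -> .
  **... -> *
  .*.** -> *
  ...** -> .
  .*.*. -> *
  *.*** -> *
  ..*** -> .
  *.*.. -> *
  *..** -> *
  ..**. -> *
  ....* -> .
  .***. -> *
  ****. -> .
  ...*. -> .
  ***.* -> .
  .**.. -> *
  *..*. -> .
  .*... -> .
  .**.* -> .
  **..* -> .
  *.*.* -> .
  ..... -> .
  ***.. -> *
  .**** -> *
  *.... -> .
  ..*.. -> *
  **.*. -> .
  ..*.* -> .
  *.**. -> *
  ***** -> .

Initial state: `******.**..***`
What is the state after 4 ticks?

tick 1: .*....***.*.**
tick 2: .*.....*...***
tick 3: .*.....*....**
tick 4: .*.....*....**

.*.....*....**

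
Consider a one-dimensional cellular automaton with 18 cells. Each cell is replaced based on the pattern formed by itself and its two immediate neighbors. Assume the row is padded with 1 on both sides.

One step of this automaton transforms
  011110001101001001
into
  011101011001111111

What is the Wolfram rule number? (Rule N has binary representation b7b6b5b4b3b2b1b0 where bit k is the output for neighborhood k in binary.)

158

position 2: 111 → 1  (bit 7 = 1)
position 4: 110 → 0  (bit 6 = 0)
position 0: 101 → 0  (bit 5 = 0)
position 5: 100 → 1  (bit 4 = 1)
position 1: 011 → 1  (bit 3 = 1)
position 11: 010 → 1  (bit 2 = 1)
position 7: 001 → 1  (bit 1 = 1)
position 6: 000 → 0  (bit 0 = 0)
bits b7..b0 = 10011110 = 158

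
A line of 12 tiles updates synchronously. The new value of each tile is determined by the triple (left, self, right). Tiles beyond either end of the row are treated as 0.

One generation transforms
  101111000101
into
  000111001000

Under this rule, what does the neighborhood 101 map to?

At position 1 the neighborhood is 101; the next row has 0 there.

0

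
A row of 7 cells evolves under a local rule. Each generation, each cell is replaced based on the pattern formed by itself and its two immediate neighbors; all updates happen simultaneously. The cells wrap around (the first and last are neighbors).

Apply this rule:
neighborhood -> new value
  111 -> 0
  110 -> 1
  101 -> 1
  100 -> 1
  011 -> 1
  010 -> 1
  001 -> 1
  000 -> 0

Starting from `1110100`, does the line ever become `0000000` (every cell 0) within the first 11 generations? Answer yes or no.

yes

1011111
1110000
1011001
1111111
0000000
all cells are 0 at generation 5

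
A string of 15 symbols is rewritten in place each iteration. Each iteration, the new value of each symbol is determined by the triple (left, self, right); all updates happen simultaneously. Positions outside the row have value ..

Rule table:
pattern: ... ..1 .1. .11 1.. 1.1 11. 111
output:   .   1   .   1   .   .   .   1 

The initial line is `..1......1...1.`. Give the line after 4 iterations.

iteration 1: .1......1...1..
iteration 2: 1......1...1...
iteration 3: ......1...1....
iteration 4: .....1...1.....

.....1...1.....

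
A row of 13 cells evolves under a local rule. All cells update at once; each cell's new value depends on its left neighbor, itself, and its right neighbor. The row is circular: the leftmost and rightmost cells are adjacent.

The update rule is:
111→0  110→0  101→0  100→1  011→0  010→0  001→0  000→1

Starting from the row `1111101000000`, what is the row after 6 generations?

1111000000111

generation 1: 0000000111110
generation 2: 1111110000001
generation 3: 0000001111100
generation 4: 1111100000011
generation 5: 0000011111000
generation 6: 1111000000111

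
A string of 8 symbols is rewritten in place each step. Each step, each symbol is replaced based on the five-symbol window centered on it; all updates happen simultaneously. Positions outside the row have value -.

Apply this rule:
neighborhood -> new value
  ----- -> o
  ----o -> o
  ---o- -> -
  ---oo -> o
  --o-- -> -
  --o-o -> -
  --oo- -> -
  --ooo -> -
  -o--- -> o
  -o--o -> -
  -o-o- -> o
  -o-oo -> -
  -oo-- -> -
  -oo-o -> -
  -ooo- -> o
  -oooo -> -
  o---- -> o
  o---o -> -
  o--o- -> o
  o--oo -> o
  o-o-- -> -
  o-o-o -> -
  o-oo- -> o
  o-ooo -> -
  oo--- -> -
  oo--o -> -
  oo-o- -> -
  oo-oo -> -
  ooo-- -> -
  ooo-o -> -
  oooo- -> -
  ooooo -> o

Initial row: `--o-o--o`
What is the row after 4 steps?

-o---o-o

step 1: o--o--o-
step 2: --o--o-o
step 3: o---o-o-
step 4: -o---o-o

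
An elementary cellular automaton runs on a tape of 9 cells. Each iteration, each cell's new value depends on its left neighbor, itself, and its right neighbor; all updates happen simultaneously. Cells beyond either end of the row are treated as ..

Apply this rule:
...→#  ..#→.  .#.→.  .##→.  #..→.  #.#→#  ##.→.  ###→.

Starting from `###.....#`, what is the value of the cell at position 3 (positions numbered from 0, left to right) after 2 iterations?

.

....###..
###.....#
position 3 holds .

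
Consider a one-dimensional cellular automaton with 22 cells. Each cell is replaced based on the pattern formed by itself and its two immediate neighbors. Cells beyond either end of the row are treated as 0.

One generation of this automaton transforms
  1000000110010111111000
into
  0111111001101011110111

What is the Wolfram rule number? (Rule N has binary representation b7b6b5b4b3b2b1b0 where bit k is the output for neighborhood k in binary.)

179

position 14: 111 → 1  (bit 7 = 1)
position 8: 110 → 0  (bit 6 = 0)
position 12: 101 → 1  (bit 5 = 1)
position 1: 100 → 1  (bit 4 = 1)
position 7: 011 → 0  (bit 3 = 0)
position 0: 010 → 0  (bit 2 = 0)
position 6: 001 → 1  (bit 1 = 1)
position 2: 000 → 1  (bit 0 = 1)
bits b7..b0 = 10110011 = 179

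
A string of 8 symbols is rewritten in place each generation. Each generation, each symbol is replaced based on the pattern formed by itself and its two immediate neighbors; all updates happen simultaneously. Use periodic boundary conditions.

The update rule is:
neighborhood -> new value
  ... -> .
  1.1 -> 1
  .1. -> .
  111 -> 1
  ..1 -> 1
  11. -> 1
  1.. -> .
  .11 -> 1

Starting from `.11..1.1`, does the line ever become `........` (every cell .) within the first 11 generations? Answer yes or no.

111.1.1.
1111.1.1
11111.11
11111111
11111111  (fixed point — unchanged through generation 11)
generation 11 is 11111111, still not uniform .

no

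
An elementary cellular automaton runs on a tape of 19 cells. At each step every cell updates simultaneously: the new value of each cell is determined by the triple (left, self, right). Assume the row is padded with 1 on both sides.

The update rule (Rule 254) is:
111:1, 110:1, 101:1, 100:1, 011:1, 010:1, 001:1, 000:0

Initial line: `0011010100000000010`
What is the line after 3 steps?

1111111111100011111

1111111110000000111
1111111111000001111
1111111111100011111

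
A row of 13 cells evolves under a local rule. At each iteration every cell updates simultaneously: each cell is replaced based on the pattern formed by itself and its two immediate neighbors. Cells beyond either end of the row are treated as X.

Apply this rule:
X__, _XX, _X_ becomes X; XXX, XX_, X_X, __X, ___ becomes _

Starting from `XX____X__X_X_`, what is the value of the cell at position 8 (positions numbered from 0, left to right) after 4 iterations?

_

__X___XX_X_X_
X_XX__X__X_X_
__X_X_XX_X_X_
X_X_X_X__X_X_
position 8 holds _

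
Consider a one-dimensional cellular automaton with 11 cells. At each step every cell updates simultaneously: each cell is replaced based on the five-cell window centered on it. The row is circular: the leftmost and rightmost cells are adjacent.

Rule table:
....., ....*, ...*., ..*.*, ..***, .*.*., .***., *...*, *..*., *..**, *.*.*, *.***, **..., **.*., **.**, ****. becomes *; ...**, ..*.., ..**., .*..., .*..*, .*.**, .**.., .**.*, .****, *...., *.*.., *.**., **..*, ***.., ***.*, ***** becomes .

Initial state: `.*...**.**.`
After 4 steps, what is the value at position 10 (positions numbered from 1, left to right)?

.

step 1: *..*...*...
step 2: ..*..**..**
step 3: .*..*...*..
step 4: *..*..**..*
position 10 holds .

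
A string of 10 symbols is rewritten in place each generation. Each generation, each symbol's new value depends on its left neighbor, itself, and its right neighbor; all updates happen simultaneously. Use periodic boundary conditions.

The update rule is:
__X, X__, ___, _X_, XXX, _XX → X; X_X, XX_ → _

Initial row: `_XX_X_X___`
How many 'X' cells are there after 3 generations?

6

generation 1: XX__X_XXXX
generation 2: X_XXX_XXXX
generation 3: __XX__XXXX
count of X: 6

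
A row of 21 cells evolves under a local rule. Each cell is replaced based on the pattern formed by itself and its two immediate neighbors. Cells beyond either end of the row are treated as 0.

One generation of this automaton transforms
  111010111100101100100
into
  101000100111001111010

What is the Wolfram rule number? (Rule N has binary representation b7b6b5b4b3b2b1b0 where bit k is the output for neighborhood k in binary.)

position 1: 111 → 0  (bit 7 = 0)
position 2: 110 → 1  (bit 6 = 1)
position 3: 101 → 0  (bit 5 = 0)
position 10: 100 → 1  (bit 4 = 1)
position 0: 011 → 1  (bit 3 = 1)
position 4: 010 → 0  (bit 2 = 0)
position 11: 001 → 1  (bit 1 = 1)
position 20: 000 → 0  (bit 0 = 0)
bits b7..b0 = 01011010 = 90

90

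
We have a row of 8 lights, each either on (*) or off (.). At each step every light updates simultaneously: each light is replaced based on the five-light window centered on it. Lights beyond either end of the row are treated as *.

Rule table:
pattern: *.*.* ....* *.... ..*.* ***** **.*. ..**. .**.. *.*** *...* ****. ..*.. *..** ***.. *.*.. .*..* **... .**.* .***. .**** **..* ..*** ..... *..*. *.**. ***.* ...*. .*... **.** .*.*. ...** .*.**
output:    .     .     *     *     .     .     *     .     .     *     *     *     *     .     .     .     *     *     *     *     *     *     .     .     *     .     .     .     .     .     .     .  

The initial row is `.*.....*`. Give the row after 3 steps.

*.......

step 1: ...*...*
step 2: **.*.*.*
step 3: *.......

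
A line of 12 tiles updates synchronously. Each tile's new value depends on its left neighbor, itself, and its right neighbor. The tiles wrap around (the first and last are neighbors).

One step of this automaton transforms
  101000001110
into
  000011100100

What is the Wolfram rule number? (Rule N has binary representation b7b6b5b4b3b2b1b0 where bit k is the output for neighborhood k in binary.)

129

position 9: 111 → 1  (bit 7 = 1)
position 10: 110 → 0  (bit 6 = 0)
position 1: 101 → 0  (bit 5 = 0)
position 3: 100 → 0  (bit 4 = 0)
position 8: 011 → 0  (bit 3 = 0)
position 0: 010 → 0  (bit 2 = 0)
position 7: 001 → 0  (bit 1 = 0)
position 4: 000 → 1  (bit 0 = 1)
bits b7..b0 = 10000001 = 129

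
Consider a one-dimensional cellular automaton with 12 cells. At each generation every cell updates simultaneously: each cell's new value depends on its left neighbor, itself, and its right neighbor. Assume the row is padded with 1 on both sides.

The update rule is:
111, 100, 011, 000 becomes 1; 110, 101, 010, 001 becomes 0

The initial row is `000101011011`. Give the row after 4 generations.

101100011011

generation 1: 110000010011
generation 2: 101111001011
generation 3: 001110100011
generation 4: 101100011011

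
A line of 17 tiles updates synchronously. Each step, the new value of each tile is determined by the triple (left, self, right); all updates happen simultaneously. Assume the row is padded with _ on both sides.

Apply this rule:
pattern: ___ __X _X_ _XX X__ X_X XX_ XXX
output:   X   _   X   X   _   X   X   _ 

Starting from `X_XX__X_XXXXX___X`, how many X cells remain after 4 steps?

6

XXXX__XXX___X_X_X
X__X__X_X_X_XXXXX
X__X__XXXXXXX___X
X__X__X_____X_X_X
count of X: 6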